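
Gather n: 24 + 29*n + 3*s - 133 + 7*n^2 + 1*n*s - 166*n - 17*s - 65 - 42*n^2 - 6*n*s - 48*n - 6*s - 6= -35*n^2 + n*(-5*s - 185) - 20*s - 180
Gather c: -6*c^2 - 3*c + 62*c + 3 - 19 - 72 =-6*c^2 + 59*c - 88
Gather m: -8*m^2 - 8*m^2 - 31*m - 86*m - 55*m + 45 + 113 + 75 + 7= -16*m^2 - 172*m + 240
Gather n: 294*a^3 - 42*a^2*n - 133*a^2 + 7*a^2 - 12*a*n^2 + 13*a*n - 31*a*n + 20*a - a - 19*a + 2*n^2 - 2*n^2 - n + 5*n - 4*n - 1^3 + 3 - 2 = 294*a^3 - 126*a^2 - 12*a*n^2 + n*(-42*a^2 - 18*a)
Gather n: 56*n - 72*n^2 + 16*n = -72*n^2 + 72*n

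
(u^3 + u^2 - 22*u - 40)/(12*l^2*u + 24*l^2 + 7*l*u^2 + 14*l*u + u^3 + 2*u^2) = (u^2 - u - 20)/(12*l^2 + 7*l*u + u^2)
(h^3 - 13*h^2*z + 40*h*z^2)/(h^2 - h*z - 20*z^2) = h*(h - 8*z)/(h + 4*z)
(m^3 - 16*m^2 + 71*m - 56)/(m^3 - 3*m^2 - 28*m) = (m^2 - 9*m + 8)/(m*(m + 4))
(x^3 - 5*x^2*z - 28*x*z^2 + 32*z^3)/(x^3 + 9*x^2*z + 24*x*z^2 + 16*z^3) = (x^2 - 9*x*z + 8*z^2)/(x^2 + 5*x*z + 4*z^2)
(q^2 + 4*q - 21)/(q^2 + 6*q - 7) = (q - 3)/(q - 1)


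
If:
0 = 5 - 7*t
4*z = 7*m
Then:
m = 4*z/7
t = 5/7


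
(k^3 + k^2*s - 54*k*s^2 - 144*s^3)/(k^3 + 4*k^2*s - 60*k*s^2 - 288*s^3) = (k + 3*s)/(k + 6*s)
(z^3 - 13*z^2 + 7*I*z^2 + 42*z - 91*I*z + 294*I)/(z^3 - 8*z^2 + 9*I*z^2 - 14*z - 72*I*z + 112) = (z^2 - 13*z + 42)/(z^2 + 2*z*(-4 + I) - 16*I)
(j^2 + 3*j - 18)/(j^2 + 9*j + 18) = (j - 3)/(j + 3)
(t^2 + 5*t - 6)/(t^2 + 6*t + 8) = (t^2 + 5*t - 6)/(t^2 + 6*t + 8)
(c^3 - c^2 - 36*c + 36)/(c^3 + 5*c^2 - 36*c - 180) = (c - 1)/(c + 5)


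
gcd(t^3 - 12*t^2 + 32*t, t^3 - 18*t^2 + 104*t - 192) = t^2 - 12*t + 32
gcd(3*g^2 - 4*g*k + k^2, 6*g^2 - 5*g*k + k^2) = 3*g - k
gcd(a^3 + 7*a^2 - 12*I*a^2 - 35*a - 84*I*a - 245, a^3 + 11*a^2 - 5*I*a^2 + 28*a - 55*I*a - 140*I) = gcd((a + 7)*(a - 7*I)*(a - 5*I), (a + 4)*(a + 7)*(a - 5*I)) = a^2 + a*(7 - 5*I) - 35*I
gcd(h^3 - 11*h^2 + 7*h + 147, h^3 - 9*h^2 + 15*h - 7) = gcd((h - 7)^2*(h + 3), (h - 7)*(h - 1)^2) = h - 7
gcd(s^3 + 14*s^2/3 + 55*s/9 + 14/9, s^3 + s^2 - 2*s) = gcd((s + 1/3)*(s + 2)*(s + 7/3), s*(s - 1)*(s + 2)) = s + 2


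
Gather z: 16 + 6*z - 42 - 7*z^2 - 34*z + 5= -7*z^2 - 28*z - 21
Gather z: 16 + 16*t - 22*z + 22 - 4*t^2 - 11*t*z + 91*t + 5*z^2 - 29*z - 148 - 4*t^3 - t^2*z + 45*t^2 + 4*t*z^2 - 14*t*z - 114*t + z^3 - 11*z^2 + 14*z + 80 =-4*t^3 + 41*t^2 - 7*t + z^3 + z^2*(4*t - 6) + z*(-t^2 - 25*t - 37) - 30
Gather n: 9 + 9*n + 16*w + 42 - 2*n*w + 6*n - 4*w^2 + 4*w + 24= n*(15 - 2*w) - 4*w^2 + 20*w + 75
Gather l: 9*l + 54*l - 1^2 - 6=63*l - 7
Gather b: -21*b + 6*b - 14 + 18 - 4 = -15*b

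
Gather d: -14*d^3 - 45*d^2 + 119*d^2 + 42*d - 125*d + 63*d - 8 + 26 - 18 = -14*d^3 + 74*d^2 - 20*d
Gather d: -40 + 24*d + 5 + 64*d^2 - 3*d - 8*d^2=56*d^2 + 21*d - 35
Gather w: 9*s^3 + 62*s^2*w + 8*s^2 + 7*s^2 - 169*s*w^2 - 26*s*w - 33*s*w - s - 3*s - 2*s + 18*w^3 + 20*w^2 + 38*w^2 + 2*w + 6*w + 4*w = 9*s^3 + 15*s^2 - 6*s + 18*w^3 + w^2*(58 - 169*s) + w*(62*s^2 - 59*s + 12)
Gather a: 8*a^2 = 8*a^2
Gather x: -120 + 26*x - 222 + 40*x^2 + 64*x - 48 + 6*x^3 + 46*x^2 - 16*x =6*x^3 + 86*x^2 + 74*x - 390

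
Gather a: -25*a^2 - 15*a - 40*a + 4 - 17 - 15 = -25*a^2 - 55*a - 28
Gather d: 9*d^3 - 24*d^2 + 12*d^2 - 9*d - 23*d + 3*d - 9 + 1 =9*d^3 - 12*d^2 - 29*d - 8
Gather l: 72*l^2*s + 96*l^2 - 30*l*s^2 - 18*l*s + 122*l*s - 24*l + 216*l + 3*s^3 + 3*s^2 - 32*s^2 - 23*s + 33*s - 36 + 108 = l^2*(72*s + 96) + l*(-30*s^2 + 104*s + 192) + 3*s^3 - 29*s^2 + 10*s + 72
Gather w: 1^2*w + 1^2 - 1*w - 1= 0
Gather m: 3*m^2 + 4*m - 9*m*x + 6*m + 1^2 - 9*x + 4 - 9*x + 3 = 3*m^2 + m*(10 - 9*x) - 18*x + 8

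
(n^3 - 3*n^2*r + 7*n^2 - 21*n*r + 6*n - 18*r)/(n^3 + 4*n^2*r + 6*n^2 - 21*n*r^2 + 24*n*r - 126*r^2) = (n + 1)/(n + 7*r)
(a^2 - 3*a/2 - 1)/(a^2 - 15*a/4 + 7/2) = 2*(2*a + 1)/(4*a - 7)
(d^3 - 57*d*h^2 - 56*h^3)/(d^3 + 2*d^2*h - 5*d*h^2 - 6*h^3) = (d^2 - d*h - 56*h^2)/(d^2 + d*h - 6*h^2)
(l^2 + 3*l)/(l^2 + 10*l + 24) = l*(l + 3)/(l^2 + 10*l + 24)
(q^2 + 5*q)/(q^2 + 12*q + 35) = q/(q + 7)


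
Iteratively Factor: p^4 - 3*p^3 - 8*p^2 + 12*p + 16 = (p - 2)*(p^3 - p^2 - 10*p - 8) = (p - 2)*(p + 2)*(p^2 - 3*p - 4) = (p - 4)*(p - 2)*(p + 2)*(p + 1)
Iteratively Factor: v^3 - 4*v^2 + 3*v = (v - 1)*(v^2 - 3*v) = v*(v - 1)*(v - 3)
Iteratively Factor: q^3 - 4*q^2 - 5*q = (q + 1)*(q^2 - 5*q) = (q - 5)*(q + 1)*(q)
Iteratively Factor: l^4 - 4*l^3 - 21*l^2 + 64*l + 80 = (l + 1)*(l^3 - 5*l^2 - 16*l + 80) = (l - 4)*(l + 1)*(l^2 - l - 20) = (l - 5)*(l - 4)*(l + 1)*(l + 4)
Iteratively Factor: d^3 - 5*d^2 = (d)*(d^2 - 5*d) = d*(d - 5)*(d)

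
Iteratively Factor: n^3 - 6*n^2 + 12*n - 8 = (n - 2)*(n^2 - 4*n + 4) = (n - 2)^2*(n - 2)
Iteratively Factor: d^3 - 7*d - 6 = (d + 2)*(d^2 - 2*d - 3) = (d - 3)*(d + 2)*(d + 1)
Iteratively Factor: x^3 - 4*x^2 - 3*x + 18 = (x - 3)*(x^2 - x - 6) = (x - 3)*(x + 2)*(x - 3)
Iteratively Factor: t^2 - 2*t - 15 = (t + 3)*(t - 5)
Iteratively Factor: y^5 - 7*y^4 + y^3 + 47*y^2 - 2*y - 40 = (y - 1)*(y^4 - 6*y^3 - 5*y^2 + 42*y + 40) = (y - 4)*(y - 1)*(y^3 - 2*y^2 - 13*y - 10) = (y - 5)*(y - 4)*(y - 1)*(y^2 + 3*y + 2) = (y - 5)*(y - 4)*(y - 1)*(y + 1)*(y + 2)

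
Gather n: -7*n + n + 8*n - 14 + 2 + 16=2*n + 4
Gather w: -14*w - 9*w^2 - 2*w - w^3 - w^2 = -w^3 - 10*w^2 - 16*w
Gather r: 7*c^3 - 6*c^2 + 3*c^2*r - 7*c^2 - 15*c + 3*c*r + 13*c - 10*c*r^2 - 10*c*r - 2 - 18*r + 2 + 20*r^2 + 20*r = 7*c^3 - 13*c^2 - 2*c + r^2*(20 - 10*c) + r*(3*c^2 - 7*c + 2)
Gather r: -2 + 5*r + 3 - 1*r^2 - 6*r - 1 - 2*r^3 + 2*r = -2*r^3 - r^2 + r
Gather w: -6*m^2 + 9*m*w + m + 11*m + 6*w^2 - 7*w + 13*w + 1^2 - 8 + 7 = -6*m^2 + 12*m + 6*w^2 + w*(9*m + 6)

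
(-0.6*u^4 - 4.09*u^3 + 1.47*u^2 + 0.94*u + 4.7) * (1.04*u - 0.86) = -0.624*u^5 - 3.7376*u^4 + 5.0462*u^3 - 0.2866*u^2 + 4.0796*u - 4.042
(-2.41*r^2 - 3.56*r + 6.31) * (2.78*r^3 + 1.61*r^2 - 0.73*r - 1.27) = -6.6998*r^5 - 13.7769*r^4 + 13.5695*r^3 + 15.8186*r^2 - 0.0850999999999988*r - 8.0137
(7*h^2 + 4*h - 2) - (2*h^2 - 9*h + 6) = 5*h^2 + 13*h - 8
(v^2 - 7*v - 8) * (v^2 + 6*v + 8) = v^4 - v^3 - 42*v^2 - 104*v - 64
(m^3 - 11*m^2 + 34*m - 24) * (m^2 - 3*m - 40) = m^5 - 14*m^4 + 27*m^3 + 314*m^2 - 1288*m + 960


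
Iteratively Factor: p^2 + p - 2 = (p - 1)*(p + 2)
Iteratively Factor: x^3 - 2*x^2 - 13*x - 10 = (x - 5)*(x^2 + 3*x + 2) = (x - 5)*(x + 2)*(x + 1)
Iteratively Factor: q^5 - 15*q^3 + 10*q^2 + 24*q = (q - 2)*(q^4 + 2*q^3 - 11*q^2 - 12*q) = (q - 3)*(q - 2)*(q^3 + 5*q^2 + 4*q) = (q - 3)*(q - 2)*(q + 4)*(q^2 + q) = q*(q - 3)*(q - 2)*(q + 4)*(q + 1)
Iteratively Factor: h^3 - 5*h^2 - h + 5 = (h - 1)*(h^2 - 4*h - 5) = (h - 5)*(h - 1)*(h + 1)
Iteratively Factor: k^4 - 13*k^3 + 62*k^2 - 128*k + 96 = (k - 4)*(k^3 - 9*k^2 + 26*k - 24) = (k - 4)*(k - 2)*(k^2 - 7*k + 12) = (k - 4)*(k - 3)*(k - 2)*(k - 4)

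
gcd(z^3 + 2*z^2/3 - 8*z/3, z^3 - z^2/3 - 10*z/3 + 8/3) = z^2 + 2*z/3 - 8/3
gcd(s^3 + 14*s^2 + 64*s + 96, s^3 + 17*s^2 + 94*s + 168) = s^2 + 10*s + 24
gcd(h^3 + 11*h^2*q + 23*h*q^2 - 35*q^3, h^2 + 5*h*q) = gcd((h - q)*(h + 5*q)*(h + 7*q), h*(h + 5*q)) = h + 5*q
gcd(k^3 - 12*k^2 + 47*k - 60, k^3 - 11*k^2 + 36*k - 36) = k - 3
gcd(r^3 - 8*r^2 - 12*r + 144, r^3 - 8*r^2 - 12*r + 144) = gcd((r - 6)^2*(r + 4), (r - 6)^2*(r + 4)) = r^3 - 8*r^2 - 12*r + 144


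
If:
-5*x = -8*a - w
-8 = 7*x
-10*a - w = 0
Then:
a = 20/7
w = -200/7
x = -8/7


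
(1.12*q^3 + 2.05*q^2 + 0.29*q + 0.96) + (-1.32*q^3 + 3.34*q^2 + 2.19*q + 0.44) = -0.2*q^3 + 5.39*q^2 + 2.48*q + 1.4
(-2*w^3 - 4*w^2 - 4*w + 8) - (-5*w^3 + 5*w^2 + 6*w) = 3*w^3 - 9*w^2 - 10*w + 8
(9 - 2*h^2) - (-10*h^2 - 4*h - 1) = 8*h^2 + 4*h + 10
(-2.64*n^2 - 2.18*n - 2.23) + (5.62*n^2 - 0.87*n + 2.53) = 2.98*n^2 - 3.05*n + 0.3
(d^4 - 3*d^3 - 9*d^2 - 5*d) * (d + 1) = d^5 - 2*d^4 - 12*d^3 - 14*d^2 - 5*d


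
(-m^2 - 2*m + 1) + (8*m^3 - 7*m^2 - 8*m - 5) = 8*m^3 - 8*m^2 - 10*m - 4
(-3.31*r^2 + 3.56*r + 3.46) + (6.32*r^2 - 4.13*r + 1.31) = 3.01*r^2 - 0.57*r + 4.77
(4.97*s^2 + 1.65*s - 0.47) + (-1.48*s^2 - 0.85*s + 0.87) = 3.49*s^2 + 0.8*s + 0.4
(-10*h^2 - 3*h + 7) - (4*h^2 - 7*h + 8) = -14*h^2 + 4*h - 1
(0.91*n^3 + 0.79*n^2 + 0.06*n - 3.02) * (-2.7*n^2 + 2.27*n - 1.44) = -2.457*n^5 - 0.0673000000000004*n^4 + 0.3209*n^3 + 7.1526*n^2 - 6.9418*n + 4.3488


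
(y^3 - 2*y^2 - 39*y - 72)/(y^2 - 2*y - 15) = (y^2 - 5*y - 24)/(y - 5)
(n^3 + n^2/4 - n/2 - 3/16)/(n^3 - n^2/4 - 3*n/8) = (n + 1/2)/n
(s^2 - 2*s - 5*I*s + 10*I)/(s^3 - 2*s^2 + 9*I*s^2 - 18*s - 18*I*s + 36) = (s - 5*I)/(s^2 + 9*I*s - 18)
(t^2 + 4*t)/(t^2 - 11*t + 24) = t*(t + 4)/(t^2 - 11*t + 24)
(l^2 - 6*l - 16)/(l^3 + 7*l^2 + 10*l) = (l - 8)/(l*(l + 5))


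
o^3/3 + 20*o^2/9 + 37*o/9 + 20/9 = (o/3 + 1/3)*(o + 5/3)*(o + 4)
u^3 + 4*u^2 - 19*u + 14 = (u - 2)*(u - 1)*(u + 7)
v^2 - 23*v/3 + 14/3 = (v - 7)*(v - 2/3)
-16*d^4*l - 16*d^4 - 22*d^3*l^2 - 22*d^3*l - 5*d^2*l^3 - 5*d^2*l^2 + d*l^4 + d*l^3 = (-8*d + l)*(d + l)*(2*d + l)*(d*l + d)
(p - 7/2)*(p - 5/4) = p^2 - 19*p/4 + 35/8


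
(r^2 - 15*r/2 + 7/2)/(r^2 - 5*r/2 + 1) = (r - 7)/(r - 2)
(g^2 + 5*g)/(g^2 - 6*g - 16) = g*(g + 5)/(g^2 - 6*g - 16)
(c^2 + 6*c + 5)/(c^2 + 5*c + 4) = (c + 5)/(c + 4)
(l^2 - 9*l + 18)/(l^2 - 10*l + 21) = (l - 6)/(l - 7)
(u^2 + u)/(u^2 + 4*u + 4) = u*(u + 1)/(u^2 + 4*u + 4)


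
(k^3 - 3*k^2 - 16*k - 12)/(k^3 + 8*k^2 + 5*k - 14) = (k^2 - 5*k - 6)/(k^2 + 6*k - 7)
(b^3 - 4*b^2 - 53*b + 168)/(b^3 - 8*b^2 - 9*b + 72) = (b + 7)/(b + 3)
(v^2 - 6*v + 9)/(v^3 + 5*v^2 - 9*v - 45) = (v - 3)/(v^2 + 8*v + 15)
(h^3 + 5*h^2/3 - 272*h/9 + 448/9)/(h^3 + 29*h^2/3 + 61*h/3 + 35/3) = (9*h^2 - 48*h + 64)/(3*(3*h^2 + 8*h + 5))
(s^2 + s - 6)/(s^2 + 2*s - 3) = (s - 2)/(s - 1)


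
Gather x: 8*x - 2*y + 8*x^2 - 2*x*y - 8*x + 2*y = 8*x^2 - 2*x*y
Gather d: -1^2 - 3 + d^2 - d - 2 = d^2 - d - 6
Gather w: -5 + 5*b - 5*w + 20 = 5*b - 5*w + 15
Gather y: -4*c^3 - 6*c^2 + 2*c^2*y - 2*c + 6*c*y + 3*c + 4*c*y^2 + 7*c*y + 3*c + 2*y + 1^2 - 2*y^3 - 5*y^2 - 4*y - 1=-4*c^3 - 6*c^2 + 4*c - 2*y^3 + y^2*(4*c - 5) + y*(2*c^2 + 13*c - 2)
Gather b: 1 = 1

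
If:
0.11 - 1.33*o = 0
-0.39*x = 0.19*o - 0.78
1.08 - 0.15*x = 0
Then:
No Solution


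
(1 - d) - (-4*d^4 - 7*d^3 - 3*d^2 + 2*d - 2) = 4*d^4 + 7*d^3 + 3*d^2 - 3*d + 3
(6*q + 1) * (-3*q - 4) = -18*q^2 - 27*q - 4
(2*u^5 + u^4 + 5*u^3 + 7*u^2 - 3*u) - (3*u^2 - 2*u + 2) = 2*u^5 + u^4 + 5*u^3 + 4*u^2 - u - 2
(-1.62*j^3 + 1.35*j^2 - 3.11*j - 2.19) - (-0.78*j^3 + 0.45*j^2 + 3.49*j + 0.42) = -0.84*j^3 + 0.9*j^2 - 6.6*j - 2.61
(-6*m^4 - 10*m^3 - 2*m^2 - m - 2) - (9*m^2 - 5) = -6*m^4 - 10*m^3 - 11*m^2 - m + 3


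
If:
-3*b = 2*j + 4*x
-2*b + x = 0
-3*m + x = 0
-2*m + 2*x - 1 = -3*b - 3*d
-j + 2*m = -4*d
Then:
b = 24/13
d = -41/13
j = -132/13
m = 16/13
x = 48/13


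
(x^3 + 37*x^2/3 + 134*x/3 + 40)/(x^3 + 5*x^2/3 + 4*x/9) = 3*(x^2 + 11*x + 30)/(x*(3*x + 1))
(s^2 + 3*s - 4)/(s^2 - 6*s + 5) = (s + 4)/(s - 5)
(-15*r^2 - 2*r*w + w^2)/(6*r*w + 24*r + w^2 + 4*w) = (-15*r^2 - 2*r*w + w^2)/(6*r*w + 24*r + w^2 + 4*w)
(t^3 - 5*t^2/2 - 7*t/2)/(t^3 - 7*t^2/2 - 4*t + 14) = t*(t + 1)/(t^2 - 4)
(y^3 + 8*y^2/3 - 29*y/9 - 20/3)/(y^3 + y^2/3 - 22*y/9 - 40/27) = 3*(y + 3)/(3*y + 2)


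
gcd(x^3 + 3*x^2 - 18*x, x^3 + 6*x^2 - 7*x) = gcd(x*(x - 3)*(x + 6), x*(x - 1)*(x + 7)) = x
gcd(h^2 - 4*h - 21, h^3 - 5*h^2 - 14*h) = h - 7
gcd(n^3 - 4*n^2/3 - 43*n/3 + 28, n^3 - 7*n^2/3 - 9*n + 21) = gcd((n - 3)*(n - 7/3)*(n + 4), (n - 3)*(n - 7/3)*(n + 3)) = n^2 - 16*n/3 + 7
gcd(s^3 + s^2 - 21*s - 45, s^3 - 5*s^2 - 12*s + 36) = s + 3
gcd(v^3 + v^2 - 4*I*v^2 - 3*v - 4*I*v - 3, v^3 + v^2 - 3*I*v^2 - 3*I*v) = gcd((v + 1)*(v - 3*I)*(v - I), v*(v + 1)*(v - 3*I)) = v^2 + v*(1 - 3*I) - 3*I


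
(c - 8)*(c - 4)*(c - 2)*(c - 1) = c^4 - 15*c^3 + 70*c^2 - 120*c + 64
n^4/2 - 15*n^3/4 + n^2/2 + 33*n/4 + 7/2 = (n/2 + 1/2)*(n - 7)*(n - 2)*(n + 1/2)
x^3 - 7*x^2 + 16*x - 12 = (x - 3)*(x - 2)^2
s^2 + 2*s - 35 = (s - 5)*(s + 7)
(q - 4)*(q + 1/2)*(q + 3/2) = q^3 - 2*q^2 - 29*q/4 - 3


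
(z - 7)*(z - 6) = z^2 - 13*z + 42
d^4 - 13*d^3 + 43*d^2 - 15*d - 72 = (d - 8)*(d - 3)^2*(d + 1)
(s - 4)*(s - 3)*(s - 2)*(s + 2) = s^4 - 7*s^3 + 8*s^2 + 28*s - 48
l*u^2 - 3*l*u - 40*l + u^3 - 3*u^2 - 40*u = (l + u)*(u - 8)*(u + 5)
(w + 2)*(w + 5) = w^2 + 7*w + 10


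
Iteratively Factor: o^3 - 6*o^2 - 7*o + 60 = (o - 5)*(o^2 - o - 12) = (o - 5)*(o - 4)*(o + 3)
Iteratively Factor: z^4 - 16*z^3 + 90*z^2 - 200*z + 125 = (z - 5)*(z^3 - 11*z^2 + 35*z - 25) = (z - 5)^2*(z^2 - 6*z + 5) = (z - 5)^2*(z - 1)*(z - 5)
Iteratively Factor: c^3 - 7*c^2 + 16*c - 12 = (c - 3)*(c^2 - 4*c + 4) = (c - 3)*(c - 2)*(c - 2)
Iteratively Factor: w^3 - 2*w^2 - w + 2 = (w - 1)*(w^2 - w - 2) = (w - 2)*(w - 1)*(w + 1)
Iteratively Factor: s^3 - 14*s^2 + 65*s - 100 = (s - 4)*(s^2 - 10*s + 25) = (s - 5)*(s - 4)*(s - 5)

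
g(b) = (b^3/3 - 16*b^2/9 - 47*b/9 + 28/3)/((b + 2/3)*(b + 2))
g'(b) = (b^2 - 32*b/9 - 47/9)/((b + 2/3)*(b + 2)) - (b^3/3 - 16*b^2/9 - 47*b/9 + 28/3)/((b + 2/3)*(b + 2)^2) - (b^3/3 - 16*b^2/9 - 47*b/9 + 28/3)/((b + 2/3)^2*(b + 2))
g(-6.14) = -4.54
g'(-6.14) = 0.47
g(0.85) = 0.88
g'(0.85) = -2.63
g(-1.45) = -28.20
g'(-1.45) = 10.55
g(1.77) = -0.40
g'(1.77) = -0.65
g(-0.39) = 24.87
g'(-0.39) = -113.63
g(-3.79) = -2.60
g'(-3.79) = 1.76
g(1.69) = -0.34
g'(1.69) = -0.73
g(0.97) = 0.60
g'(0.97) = -2.16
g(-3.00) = 0.00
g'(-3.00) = 6.19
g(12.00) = 1.50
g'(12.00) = 0.32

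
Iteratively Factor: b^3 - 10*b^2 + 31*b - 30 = (b - 5)*(b^2 - 5*b + 6) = (b - 5)*(b - 3)*(b - 2)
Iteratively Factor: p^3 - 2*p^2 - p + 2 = (p - 1)*(p^2 - p - 2) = (p - 2)*(p - 1)*(p + 1)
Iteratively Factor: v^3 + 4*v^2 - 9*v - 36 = (v - 3)*(v^2 + 7*v + 12) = (v - 3)*(v + 4)*(v + 3)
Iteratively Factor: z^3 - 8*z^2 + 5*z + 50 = (z + 2)*(z^2 - 10*z + 25) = (z - 5)*(z + 2)*(z - 5)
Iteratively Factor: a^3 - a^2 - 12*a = (a)*(a^2 - a - 12) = a*(a - 4)*(a + 3)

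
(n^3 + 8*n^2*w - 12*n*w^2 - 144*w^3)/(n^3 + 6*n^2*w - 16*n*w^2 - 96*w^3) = (n + 6*w)/(n + 4*w)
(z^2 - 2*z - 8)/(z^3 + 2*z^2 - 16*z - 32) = 1/(z + 4)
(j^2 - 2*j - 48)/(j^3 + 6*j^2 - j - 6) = (j - 8)/(j^2 - 1)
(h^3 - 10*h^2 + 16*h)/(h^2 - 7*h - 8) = h*(h - 2)/(h + 1)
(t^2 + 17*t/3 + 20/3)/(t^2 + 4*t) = (t + 5/3)/t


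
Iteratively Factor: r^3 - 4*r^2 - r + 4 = (r - 1)*(r^2 - 3*r - 4) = (r - 4)*(r - 1)*(r + 1)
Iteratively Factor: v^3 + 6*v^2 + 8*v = (v + 4)*(v^2 + 2*v) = (v + 2)*(v + 4)*(v)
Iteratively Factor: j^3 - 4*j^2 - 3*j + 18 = (j - 3)*(j^2 - j - 6) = (j - 3)^2*(j + 2)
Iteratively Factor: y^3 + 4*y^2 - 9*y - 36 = (y + 4)*(y^2 - 9) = (y + 3)*(y + 4)*(y - 3)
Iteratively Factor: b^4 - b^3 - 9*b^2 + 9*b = (b - 1)*(b^3 - 9*b) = b*(b - 1)*(b^2 - 9) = b*(b - 3)*(b - 1)*(b + 3)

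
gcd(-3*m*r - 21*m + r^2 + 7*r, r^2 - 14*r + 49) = 1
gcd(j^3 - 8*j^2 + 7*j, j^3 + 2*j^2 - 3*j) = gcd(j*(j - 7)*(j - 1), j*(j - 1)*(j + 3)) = j^2 - j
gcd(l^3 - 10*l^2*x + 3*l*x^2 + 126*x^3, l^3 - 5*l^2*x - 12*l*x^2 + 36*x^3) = -l^2 + 3*l*x + 18*x^2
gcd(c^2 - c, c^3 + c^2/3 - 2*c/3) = c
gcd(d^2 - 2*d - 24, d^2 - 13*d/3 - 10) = d - 6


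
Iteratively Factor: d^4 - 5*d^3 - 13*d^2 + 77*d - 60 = (d - 5)*(d^3 - 13*d + 12) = (d - 5)*(d - 1)*(d^2 + d - 12) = (d - 5)*(d - 3)*(d - 1)*(d + 4)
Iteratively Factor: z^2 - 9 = (z + 3)*(z - 3)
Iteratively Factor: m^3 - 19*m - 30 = (m + 3)*(m^2 - 3*m - 10) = (m + 2)*(m + 3)*(m - 5)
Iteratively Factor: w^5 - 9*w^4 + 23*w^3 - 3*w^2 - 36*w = (w + 1)*(w^4 - 10*w^3 + 33*w^2 - 36*w) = (w - 4)*(w + 1)*(w^3 - 6*w^2 + 9*w) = (w - 4)*(w - 3)*(w + 1)*(w^2 - 3*w) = (w - 4)*(w - 3)^2*(w + 1)*(w)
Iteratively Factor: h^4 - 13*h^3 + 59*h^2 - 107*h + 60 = (h - 4)*(h^3 - 9*h^2 + 23*h - 15) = (h - 4)*(h - 3)*(h^2 - 6*h + 5) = (h - 4)*(h - 3)*(h - 1)*(h - 5)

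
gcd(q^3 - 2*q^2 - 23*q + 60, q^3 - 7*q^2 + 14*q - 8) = q - 4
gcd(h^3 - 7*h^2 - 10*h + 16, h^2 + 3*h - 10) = 1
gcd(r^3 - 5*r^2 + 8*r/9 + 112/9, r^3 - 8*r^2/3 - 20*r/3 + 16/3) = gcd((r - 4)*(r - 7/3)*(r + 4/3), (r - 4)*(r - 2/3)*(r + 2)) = r - 4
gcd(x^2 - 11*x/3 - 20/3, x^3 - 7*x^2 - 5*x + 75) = x - 5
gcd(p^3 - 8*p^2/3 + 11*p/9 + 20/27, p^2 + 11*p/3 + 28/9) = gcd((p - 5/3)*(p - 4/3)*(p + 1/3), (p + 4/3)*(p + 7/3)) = 1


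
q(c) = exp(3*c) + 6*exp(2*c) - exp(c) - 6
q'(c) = 3*exp(3*c) + 12*exp(2*c) - exp(c)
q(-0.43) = -3.84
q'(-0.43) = 5.25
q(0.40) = 9.18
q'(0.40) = 35.18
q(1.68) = 315.84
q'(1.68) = 803.51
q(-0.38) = -3.56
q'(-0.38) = 5.89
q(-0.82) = -5.19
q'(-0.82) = 2.14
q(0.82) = 34.37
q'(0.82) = 94.71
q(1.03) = 60.25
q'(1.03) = 157.28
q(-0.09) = -1.14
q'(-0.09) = 11.40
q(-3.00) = -6.03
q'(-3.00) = -0.02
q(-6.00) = -6.00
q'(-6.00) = 0.00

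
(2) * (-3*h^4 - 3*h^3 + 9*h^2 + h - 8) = -6*h^4 - 6*h^3 + 18*h^2 + 2*h - 16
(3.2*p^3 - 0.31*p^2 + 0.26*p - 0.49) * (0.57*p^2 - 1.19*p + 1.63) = 1.824*p^5 - 3.9847*p^4 + 5.7331*p^3 - 1.094*p^2 + 1.0069*p - 0.7987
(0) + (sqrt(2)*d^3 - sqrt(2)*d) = sqrt(2)*d^3 - sqrt(2)*d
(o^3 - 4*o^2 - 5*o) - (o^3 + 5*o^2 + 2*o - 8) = -9*o^2 - 7*o + 8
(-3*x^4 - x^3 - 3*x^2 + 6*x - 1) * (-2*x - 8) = 6*x^5 + 26*x^4 + 14*x^3 + 12*x^2 - 46*x + 8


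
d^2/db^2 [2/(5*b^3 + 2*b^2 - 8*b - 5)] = 4*(-(15*b + 2)*(5*b^3 + 2*b^2 - 8*b - 5) + (15*b^2 + 4*b - 8)^2)/(5*b^3 + 2*b^2 - 8*b - 5)^3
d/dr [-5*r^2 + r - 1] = 1 - 10*r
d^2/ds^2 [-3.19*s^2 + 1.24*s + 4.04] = -6.38000000000000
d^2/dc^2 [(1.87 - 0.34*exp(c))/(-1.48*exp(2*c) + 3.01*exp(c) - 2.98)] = (0.744736000000001*exp(4*c) - 14.86956*exp(3*c) + 15.994212*exp(2*c) + 19.097137*exp(c) - 13.75419)*exp(c)/(3.241792*exp(6*c) - 19.779312*exp(5*c) + 59.80902*exp(4*c) - 106.922725*exp(3*c) + 120.42627*exp(2*c) - 80.190012*exp(c) + 26.463592)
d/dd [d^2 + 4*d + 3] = 2*d + 4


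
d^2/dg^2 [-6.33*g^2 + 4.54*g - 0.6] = -12.6600000000000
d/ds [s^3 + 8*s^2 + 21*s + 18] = 3*s^2 + 16*s + 21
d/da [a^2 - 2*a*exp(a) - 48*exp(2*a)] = -2*a*exp(a) + 2*a - 96*exp(2*a) - 2*exp(a)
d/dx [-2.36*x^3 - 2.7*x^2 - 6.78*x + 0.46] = -7.08*x^2 - 5.4*x - 6.78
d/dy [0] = 0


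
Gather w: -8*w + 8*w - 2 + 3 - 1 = 0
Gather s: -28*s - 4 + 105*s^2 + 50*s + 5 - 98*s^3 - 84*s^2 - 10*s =-98*s^3 + 21*s^2 + 12*s + 1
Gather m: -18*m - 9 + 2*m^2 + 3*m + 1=2*m^2 - 15*m - 8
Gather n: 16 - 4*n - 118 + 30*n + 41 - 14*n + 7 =12*n - 54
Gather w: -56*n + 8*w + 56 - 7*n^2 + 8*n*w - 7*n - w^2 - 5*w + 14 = -7*n^2 - 63*n - w^2 + w*(8*n + 3) + 70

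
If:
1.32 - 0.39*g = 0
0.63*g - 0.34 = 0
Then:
No Solution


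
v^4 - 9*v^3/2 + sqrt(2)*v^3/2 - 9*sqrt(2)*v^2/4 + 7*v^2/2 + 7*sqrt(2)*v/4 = v*(v - 7/2)*(v - 1)*(v + sqrt(2)/2)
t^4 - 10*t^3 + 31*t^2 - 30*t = t*(t - 5)*(t - 3)*(t - 2)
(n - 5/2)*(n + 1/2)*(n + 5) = n^3 + 3*n^2 - 45*n/4 - 25/4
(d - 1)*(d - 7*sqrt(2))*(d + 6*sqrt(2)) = d^3 - sqrt(2)*d^2 - d^2 - 84*d + sqrt(2)*d + 84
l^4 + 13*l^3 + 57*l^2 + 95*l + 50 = (l + 1)*(l + 2)*(l + 5)^2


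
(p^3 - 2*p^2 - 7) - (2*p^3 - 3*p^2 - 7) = -p^3 + p^2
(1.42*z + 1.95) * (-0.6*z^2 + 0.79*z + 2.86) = -0.852*z^3 - 0.0482*z^2 + 5.6017*z + 5.577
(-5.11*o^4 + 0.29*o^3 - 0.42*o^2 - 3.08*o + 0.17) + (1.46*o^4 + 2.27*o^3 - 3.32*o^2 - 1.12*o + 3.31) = -3.65*o^4 + 2.56*o^3 - 3.74*o^2 - 4.2*o + 3.48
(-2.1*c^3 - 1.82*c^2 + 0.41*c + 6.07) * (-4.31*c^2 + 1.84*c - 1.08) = 9.051*c^5 + 3.9802*c^4 - 2.8479*c^3 - 23.4417*c^2 + 10.726*c - 6.5556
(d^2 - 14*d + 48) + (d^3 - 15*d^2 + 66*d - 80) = d^3 - 14*d^2 + 52*d - 32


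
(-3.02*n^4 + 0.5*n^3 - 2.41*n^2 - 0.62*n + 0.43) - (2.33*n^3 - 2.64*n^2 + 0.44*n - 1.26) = -3.02*n^4 - 1.83*n^3 + 0.23*n^2 - 1.06*n + 1.69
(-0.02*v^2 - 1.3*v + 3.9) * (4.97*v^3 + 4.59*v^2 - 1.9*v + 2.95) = -0.0994*v^5 - 6.5528*v^4 + 13.454*v^3 + 20.312*v^2 - 11.245*v + 11.505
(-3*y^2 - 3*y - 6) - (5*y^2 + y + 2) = -8*y^2 - 4*y - 8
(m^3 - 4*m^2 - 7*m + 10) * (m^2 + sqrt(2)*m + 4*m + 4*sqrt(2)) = m^5 + sqrt(2)*m^4 - 23*m^3 - 23*sqrt(2)*m^2 - 18*m^2 - 18*sqrt(2)*m + 40*m + 40*sqrt(2)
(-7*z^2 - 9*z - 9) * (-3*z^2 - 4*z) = 21*z^4 + 55*z^3 + 63*z^2 + 36*z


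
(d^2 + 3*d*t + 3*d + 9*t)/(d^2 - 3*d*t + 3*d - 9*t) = (-d - 3*t)/(-d + 3*t)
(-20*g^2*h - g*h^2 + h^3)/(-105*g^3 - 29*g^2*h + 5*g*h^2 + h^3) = h*(4*g + h)/(21*g^2 + 10*g*h + h^2)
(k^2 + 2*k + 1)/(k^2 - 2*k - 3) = (k + 1)/(k - 3)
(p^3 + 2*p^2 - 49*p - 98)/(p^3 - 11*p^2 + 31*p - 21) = (p^2 + 9*p + 14)/(p^2 - 4*p + 3)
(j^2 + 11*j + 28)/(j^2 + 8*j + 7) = (j + 4)/(j + 1)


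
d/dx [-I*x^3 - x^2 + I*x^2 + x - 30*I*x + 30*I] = -3*I*x^2 - 2*x*(1 - I) + 1 - 30*I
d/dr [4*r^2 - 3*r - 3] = 8*r - 3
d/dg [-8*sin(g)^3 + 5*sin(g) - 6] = -cos(g) + 6*cos(3*g)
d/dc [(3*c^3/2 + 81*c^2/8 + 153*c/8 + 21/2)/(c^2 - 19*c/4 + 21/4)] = 3*(16*c^4 - 152*c^3 - 465*c^2 + 910*c + 1603)/(2*(16*c^4 - 152*c^3 + 529*c^2 - 798*c + 441))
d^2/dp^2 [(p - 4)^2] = 2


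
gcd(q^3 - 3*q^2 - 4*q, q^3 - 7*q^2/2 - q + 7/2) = q + 1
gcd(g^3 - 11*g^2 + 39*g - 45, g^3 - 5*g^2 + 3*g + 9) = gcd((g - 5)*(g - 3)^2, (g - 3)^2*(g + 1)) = g^2 - 6*g + 9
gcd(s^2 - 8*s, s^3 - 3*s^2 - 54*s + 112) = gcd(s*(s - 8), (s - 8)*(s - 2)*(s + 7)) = s - 8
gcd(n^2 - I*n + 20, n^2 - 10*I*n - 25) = n - 5*I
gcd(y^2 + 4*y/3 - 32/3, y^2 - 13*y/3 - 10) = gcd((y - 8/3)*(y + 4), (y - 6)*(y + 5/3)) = 1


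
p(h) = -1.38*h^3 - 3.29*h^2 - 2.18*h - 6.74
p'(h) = -4.14*h^2 - 6.58*h - 2.18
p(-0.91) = -6.44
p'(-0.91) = 0.38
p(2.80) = -68.93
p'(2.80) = -53.06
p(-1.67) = -5.85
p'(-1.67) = -2.74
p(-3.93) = 34.78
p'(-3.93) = -40.26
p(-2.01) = -4.44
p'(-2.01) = -5.68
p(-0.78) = -6.39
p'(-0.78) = 0.43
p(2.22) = -42.89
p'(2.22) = -37.19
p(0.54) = -9.09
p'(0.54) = -6.94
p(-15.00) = 3943.21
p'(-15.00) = -834.98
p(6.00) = -436.34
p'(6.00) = -190.70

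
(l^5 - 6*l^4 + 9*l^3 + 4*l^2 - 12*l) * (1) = l^5 - 6*l^4 + 9*l^3 + 4*l^2 - 12*l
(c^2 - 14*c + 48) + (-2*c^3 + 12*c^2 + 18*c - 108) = -2*c^3 + 13*c^2 + 4*c - 60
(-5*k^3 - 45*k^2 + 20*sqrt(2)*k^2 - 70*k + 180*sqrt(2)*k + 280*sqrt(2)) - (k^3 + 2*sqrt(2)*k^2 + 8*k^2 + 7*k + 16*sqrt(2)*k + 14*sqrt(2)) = -6*k^3 - 53*k^2 + 18*sqrt(2)*k^2 - 77*k + 164*sqrt(2)*k + 266*sqrt(2)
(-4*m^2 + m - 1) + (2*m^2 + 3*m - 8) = -2*m^2 + 4*m - 9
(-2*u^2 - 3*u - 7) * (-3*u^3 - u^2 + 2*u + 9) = 6*u^5 + 11*u^4 + 20*u^3 - 17*u^2 - 41*u - 63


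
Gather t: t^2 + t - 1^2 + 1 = t^2 + t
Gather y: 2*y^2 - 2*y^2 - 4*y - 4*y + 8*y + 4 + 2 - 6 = 0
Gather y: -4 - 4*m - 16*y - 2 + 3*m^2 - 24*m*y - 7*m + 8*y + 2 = 3*m^2 - 11*m + y*(-24*m - 8) - 4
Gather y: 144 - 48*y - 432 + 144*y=96*y - 288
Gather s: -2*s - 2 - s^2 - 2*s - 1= -s^2 - 4*s - 3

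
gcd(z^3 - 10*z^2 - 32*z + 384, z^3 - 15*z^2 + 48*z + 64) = z^2 - 16*z + 64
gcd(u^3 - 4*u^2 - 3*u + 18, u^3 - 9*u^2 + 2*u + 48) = u^2 - u - 6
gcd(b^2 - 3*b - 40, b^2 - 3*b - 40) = b^2 - 3*b - 40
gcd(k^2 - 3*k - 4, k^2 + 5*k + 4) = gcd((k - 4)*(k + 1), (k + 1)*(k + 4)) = k + 1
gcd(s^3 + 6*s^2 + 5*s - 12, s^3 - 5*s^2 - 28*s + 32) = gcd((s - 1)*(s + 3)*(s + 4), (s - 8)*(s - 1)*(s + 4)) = s^2 + 3*s - 4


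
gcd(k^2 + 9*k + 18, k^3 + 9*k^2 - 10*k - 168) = k + 6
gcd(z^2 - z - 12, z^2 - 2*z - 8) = z - 4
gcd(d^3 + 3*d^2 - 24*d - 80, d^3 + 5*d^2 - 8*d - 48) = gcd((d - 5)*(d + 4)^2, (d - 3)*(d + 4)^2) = d^2 + 8*d + 16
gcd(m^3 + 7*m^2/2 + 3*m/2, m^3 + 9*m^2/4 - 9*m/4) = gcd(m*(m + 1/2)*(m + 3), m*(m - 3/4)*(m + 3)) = m^2 + 3*m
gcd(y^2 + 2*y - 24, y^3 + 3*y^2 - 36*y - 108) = y + 6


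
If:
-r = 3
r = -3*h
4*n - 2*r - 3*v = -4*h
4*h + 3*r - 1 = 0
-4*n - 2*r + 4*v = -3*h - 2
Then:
No Solution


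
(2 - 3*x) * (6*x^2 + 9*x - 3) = -18*x^3 - 15*x^2 + 27*x - 6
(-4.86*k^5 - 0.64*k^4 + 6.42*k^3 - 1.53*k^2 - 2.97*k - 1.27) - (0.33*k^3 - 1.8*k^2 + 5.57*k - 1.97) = -4.86*k^5 - 0.64*k^4 + 6.09*k^3 + 0.27*k^2 - 8.54*k + 0.7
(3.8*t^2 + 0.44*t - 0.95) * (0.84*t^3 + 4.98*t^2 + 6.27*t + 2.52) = 3.192*t^5 + 19.2936*t^4 + 25.2192*t^3 + 7.6038*t^2 - 4.8477*t - 2.394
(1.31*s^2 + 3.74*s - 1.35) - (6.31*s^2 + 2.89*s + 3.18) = -5.0*s^2 + 0.85*s - 4.53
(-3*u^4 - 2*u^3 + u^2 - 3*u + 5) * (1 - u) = 3*u^5 - u^4 - 3*u^3 + 4*u^2 - 8*u + 5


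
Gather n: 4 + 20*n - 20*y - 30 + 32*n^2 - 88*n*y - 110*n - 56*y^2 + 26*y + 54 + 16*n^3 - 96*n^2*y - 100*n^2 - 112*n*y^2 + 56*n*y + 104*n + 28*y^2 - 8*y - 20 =16*n^3 + n^2*(-96*y - 68) + n*(-112*y^2 - 32*y + 14) - 28*y^2 - 2*y + 8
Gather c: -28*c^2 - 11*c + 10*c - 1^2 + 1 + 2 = -28*c^2 - c + 2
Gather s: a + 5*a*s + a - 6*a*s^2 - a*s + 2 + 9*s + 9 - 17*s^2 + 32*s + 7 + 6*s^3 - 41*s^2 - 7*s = 2*a + 6*s^3 + s^2*(-6*a - 58) + s*(4*a + 34) + 18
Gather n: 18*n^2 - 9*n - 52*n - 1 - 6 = 18*n^2 - 61*n - 7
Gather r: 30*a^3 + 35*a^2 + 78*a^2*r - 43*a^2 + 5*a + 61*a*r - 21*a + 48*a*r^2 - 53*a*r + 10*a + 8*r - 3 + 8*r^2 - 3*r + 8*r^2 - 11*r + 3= 30*a^3 - 8*a^2 - 6*a + r^2*(48*a + 16) + r*(78*a^2 + 8*a - 6)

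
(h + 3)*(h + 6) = h^2 + 9*h + 18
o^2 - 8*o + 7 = (o - 7)*(o - 1)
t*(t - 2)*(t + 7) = t^3 + 5*t^2 - 14*t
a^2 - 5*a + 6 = (a - 3)*(a - 2)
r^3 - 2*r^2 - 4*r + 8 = (r - 2)^2*(r + 2)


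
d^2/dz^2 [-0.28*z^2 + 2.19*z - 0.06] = -0.560000000000000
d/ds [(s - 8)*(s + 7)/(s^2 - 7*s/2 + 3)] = 2*(-5*s^2 + 236*s - 398)/(4*s^4 - 28*s^3 + 73*s^2 - 84*s + 36)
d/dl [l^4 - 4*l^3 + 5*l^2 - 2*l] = 4*l^3 - 12*l^2 + 10*l - 2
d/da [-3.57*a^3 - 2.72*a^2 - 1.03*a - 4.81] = -10.71*a^2 - 5.44*a - 1.03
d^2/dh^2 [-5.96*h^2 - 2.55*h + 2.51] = -11.9200000000000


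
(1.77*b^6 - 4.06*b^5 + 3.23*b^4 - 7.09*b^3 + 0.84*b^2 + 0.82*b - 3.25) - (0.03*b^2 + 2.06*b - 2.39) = 1.77*b^6 - 4.06*b^5 + 3.23*b^4 - 7.09*b^3 + 0.81*b^2 - 1.24*b - 0.86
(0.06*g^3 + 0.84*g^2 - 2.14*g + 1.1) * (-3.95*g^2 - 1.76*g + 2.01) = -0.237*g^5 - 3.4236*g^4 + 7.0952*g^3 + 1.1098*g^2 - 6.2374*g + 2.211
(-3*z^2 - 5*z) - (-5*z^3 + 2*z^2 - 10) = 5*z^3 - 5*z^2 - 5*z + 10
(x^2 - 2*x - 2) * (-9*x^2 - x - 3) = -9*x^4 + 17*x^3 + 17*x^2 + 8*x + 6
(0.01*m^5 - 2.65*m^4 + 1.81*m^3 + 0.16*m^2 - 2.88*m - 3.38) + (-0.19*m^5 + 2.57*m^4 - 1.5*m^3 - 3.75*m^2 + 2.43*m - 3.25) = -0.18*m^5 - 0.0800000000000001*m^4 + 0.31*m^3 - 3.59*m^2 - 0.45*m - 6.63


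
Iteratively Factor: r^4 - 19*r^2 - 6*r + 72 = (r - 4)*(r^3 + 4*r^2 - 3*r - 18) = (r - 4)*(r + 3)*(r^2 + r - 6) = (r - 4)*(r - 2)*(r + 3)*(r + 3)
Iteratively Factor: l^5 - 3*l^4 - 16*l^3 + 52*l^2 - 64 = (l + 4)*(l^4 - 7*l^3 + 12*l^2 + 4*l - 16) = (l - 4)*(l + 4)*(l^3 - 3*l^2 + 4) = (l - 4)*(l - 2)*(l + 4)*(l^2 - l - 2) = (l - 4)*(l - 2)*(l + 1)*(l + 4)*(l - 2)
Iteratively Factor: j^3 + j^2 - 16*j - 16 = (j - 4)*(j^2 + 5*j + 4) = (j - 4)*(j + 1)*(j + 4)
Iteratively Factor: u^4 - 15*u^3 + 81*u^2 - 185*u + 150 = (u - 2)*(u^3 - 13*u^2 + 55*u - 75) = (u - 5)*(u - 2)*(u^2 - 8*u + 15) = (u - 5)*(u - 3)*(u - 2)*(u - 5)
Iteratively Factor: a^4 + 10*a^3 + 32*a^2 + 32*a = (a + 2)*(a^3 + 8*a^2 + 16*a) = (a + 2)*(a + 4)*(a^2 + 4*a) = a*(a + 2)*(a + 4)*(a + 4)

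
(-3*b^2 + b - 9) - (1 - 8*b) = -3*b^2 + 9*b - 10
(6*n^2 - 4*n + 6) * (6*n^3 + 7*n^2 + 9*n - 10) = 36*n^5 + 18*n^4 + 62*n^3 - 54*n^2 + 94*n - 60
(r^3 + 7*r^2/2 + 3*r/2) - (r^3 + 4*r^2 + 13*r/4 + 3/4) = -r^2/2 - 7*r/4 - 3/4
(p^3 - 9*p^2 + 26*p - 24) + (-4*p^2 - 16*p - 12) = p^3 - 13*p^2 + 10*p - 36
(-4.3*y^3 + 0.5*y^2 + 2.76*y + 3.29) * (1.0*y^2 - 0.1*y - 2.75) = -4.3*y^5 + 0.93*y^4 + 14.535*y^3 + 1.639*y^2 - 7.919*y - 9.0475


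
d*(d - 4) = d^2 - 4*d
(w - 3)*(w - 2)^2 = w^3 - 7*w^2 + 16*w - 12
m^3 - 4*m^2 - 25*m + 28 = (m - 7)*(m - 1)*(m + 4)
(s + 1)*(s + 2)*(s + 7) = s^3 + 10*s^2 + 23*s + 14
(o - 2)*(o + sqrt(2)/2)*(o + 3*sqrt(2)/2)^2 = o^4 - 2*o^3 + 7*sqrt(2)*o^3/2 - 7*sqrt(2)*o^2 + 15*o^2/2 - 15*o + 9*sqrt(2)*o/4 - 9*sqrt(2)/2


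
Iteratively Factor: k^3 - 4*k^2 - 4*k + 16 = (k - 4)*(k^2 - 4) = (k - 4)*(k - 2)*(k + 2)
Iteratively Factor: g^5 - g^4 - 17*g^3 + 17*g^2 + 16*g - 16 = (g - 1)*(g^4 - 17*g^2 + 16) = (g - 1)*(g + 1)*(g^3 - g^2 - 16*g + 16) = (g - 4)*(g - 1)*(g + 1)*(g^2 + 3*g - 4) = (g - 4)*(g - 1)^2*(g + 1)*(g + 4)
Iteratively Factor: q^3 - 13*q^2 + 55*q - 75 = (q - 3)*(q^2 - 10*q + 25) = (q - 5)*(q - 3)*(q - 5)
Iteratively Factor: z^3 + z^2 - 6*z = (z + 3)*(z^2 - 2*z) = z*(z + 3)*(z - 2)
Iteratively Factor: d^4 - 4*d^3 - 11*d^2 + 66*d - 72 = (d - 3)*(d^3 - d^2 - 14*d + 24) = (d - 3)*(d - 2)*(d^2 + d - 12) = (d - 3)^2*(d - 2)*(d + 4)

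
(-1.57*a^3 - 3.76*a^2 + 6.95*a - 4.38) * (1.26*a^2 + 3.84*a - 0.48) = -1.9782*a^5 - 10.7664*a^4 - 4.9278*a^3 + 22.974*a^2 - 20.1552*a + 2.1024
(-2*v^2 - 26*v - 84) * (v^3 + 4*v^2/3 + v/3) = -2*v^5 - 86*v^4/3 - 358*v^3/3 - 362*v^2/3 - 28*v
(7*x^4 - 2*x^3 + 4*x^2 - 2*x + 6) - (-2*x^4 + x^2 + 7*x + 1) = 9*x^4 - 2*x^3 + 3*x^2 - 9*x + 5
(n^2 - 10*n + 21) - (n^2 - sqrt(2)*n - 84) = -10*n + sqrt(2)*n + 105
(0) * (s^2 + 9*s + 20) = 0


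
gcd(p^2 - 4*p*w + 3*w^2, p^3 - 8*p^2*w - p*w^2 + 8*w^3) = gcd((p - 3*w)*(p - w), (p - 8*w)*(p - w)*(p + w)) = p - w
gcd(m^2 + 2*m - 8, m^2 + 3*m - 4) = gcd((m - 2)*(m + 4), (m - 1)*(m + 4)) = m + 4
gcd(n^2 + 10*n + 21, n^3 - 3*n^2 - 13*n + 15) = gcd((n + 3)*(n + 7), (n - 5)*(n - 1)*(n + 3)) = n + 3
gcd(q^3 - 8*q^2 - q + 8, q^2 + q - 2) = q - 1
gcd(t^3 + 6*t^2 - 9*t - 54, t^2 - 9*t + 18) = t - 3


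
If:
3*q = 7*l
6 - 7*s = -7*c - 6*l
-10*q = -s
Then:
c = 236*s/245 - 6/7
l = 3*s/70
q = s/10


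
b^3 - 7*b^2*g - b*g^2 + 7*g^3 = (b - 7*g)*(b - g)*(b + g)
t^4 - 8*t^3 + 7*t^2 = t^2*(t - 7)*(t - 1)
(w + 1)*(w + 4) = w^2 + 5*w + 4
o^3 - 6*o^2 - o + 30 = (o - 5)*(o - 3)*(o + 2)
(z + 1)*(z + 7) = z^2 + 8*z + 7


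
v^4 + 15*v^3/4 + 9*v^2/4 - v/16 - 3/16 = (v - 1/4)*(v + 1/2)^2*(v + 3)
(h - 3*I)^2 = h^2 - 6*I*h - 9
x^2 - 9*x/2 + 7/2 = (x - 7/2)*(x - 1)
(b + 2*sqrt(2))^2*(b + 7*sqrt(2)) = b^3 + 11*sqrt(2)*b^2 + 64*b + 56*sqrt(2)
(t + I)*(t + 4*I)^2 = t^3 + 9*I*t^2 - 24*t - 16*I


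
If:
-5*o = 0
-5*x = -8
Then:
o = 0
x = 8/5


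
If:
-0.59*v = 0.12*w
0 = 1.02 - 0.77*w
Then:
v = -0.27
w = 1.32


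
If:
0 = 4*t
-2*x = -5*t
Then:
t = 0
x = 0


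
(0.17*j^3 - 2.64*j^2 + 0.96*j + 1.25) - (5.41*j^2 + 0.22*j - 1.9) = 0.17*j^3 - 8.05*j^2 + 0.74*j + 3.15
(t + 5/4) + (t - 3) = 2*t - 7/4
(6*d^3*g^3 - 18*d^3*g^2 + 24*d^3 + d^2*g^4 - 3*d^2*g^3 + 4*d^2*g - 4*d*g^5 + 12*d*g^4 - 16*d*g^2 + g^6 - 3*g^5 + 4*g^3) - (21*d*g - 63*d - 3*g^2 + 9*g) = 6*d^3*g^3 - 18*d^3*g^2 + 24*d^3 + d^2*g^4 - 3*d^2*g^3 + 4*d^2*g - 4*d*g^5 + 12*d*g^4 - 16*d*g^2 - 21*d*g + 63*d + g^6 - 3*g^5 + 4*g^3 + 3*g^2 - 9*g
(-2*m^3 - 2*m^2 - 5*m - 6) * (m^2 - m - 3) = -2*m^5 + 3*m^3 + 5*m^2 + 21*m + 18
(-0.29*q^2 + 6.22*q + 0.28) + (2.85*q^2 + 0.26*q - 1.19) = 2.56*q^2 + 6.48*q - 0.91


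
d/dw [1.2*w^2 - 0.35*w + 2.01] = 2.4*w - 0.35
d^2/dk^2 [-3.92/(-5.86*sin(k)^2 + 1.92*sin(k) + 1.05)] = (538.444928*sin(k)^4 - 132.314112*sin(k)^3 - 696.737664*sin(k)^2 + 256.725504*sin(k) - 77.140896)/(-5.86*sin(k)^2 + 1.92*sin(k) + 1.05)^3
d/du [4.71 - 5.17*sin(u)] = -5.17*cos(u)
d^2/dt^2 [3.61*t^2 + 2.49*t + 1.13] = 7.22000000000000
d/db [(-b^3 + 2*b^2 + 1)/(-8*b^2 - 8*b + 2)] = (4*b^4 + 8*b^3 - 11*b^2 + 12*b + 4)/(2*(16*b^4 + 32*b^3 + 8*b^2 - 8*b + 1))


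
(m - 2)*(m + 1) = m^2 - m - 2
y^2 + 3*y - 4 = (y - 1)*(y + 4)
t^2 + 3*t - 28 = (t - 4)*(t + 7)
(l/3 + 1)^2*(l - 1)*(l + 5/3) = l^4/9 + 20*l^3/27 + 34*l^2/27 - 4*l/9 - 5/3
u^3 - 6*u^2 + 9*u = u*(u - 3)^2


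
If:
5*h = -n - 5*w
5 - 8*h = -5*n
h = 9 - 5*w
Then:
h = -10/7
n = -23/7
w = 73/35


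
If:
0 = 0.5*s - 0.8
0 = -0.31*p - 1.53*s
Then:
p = -7.90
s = 1.60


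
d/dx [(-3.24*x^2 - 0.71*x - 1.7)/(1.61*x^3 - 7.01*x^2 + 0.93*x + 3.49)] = (5.2164*x^4 + 2.2862*x^3 + 0.220700000000001*x^2 - 46.4492*x - 0.8969)/(2.5921*x^6 - 22.5722*x^5 + 52.1347*x^4 - 1.8008*x^3 - 48.0649*x^2 + 6.4914*x + 12.1801)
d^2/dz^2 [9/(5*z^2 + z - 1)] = 18*(-25*z^2 - 5*z + (10*z + 1)^2 + 5)/(5*z^2 + z - 1)^3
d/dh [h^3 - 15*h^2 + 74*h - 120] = 3*h^2 - 30*h + 74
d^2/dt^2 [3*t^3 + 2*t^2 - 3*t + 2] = 18*t + 4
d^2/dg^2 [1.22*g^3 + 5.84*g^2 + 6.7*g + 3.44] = 7.32*g + 11.68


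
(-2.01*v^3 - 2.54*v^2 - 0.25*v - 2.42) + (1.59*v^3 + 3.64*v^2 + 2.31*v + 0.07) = -0.42*v^3 + 1.1*v^2 + 2.06*v - 2.35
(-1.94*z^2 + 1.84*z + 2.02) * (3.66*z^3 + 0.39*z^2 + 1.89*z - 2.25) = -7.1004*z^5 + 5.9778*z^4 + 4.4442*z^3 + 8.6304*z^2 - 0.322200000000001*z - 4.545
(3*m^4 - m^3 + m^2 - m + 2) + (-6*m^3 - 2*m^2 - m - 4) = 3*m^4 - 7*m^3 - m^2 - 2*m - 2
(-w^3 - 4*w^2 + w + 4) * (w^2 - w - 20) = -w^5 - 3*w^4 + 25*w^3 + 83*w^2 - 24*w - 80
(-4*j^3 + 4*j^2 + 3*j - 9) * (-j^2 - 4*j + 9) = 4*j^5 + 12*j^4 - 55*j^3 + 33*j^2 + 63*j - 81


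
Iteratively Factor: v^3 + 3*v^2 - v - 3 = (v - 1)*(v^2 + 4*v + 3) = (v - 1)*(v + 1)*(v + 3)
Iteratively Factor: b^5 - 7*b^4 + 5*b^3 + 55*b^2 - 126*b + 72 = (b - 1)*(b^4 - 6*b^3 - b^2 + 54*b - 72) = (b - 3)*(b - 1)*(b^3 - 3*b^2 - 10*b + 24) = (b - 4)*(b - 3)*(b - 1)*(b^2 + b - 6) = (b - 4)*(b - 3)*(b - 2)*(b - 1)*(b + 3)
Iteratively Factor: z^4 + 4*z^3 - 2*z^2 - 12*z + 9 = (z - 1)*(z^3 + 5*z^2 + 3*z - 9) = (z - 1)^2*(z^2 + 6*z + 9) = (z - 1)^2*(z + 3)*(z + 3)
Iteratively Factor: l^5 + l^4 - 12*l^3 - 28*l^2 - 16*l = (l)*(l^4 + l^3 - 12*l^2 - 28*l - 16) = l*(l + 2)*(l^3 - l^2 - 10*l - 8) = l*(l + 1)*(l + 2)*(l^2 - 2*l - 8) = l*(l - 4)*(l + 1)*(l + 2)*(l + 2)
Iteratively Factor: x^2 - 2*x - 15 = (x - 5)*(x + 3)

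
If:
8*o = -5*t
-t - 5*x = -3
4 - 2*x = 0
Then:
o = 35/8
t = -7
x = 2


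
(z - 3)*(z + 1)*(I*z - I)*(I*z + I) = -z^4 + 2*z^3 + 4*z^2 - 2*z - 3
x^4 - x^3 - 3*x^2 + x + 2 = (x - 2)*(x - 1)*(x + 1)^2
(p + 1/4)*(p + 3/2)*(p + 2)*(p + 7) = p^4 + 43*p^3/4 + 241*p^2/8 + 223*p/8 + 21/4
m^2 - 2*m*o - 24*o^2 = (m - 6*o)*(m + 4*o)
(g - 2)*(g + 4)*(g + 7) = g^3 + 9*g^2 + 6*g - 56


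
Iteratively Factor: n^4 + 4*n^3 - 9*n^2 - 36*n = (n + 4)*(n^3 - 9*n) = n*(n + 4)*(n^2 - 9) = n*(n + 3)*(n + 4)*(n - 3)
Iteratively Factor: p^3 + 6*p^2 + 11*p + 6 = (p + 2)*(p^2 + 4*p + 3) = (p + 1)*(p + 2)*(p + 3)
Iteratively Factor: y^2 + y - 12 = (y + 4)*(y - 3)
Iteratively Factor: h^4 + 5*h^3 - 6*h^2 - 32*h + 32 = (h + 4)*(h^3 + h^2 - 10*h + 8) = (h - 2)*(h + 4)*(h^2 + 3*h - 4) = (h - 2)*(h - 1)*(h + 4)*(h + 4)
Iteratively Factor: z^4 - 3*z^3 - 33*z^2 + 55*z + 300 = (z + 4)*(z^3 - 7*z^2 - 5*z + 75) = (z - 5)*(z + 4)*(z^2 - 2*z - 15) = (z - 5)*(z + 3)*(z + 4)*(z - 5)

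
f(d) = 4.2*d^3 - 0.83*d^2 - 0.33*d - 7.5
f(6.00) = 867.84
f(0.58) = -7.15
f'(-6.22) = 497.47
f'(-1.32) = 23.82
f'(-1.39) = 26.32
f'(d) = 12.6*d^2 - 1.66*d - 0.33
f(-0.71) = -9.19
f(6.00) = 867.84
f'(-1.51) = 30.91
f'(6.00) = 443.31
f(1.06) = -3.78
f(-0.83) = -10.20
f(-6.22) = -1048.25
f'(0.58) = 2.95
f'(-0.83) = 9.73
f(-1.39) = -19.92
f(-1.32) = -18.17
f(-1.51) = -23.35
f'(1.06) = 12.07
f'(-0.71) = 7.20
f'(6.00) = 443.31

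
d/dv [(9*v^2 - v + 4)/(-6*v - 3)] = 3*(-2*v^2 - 2*v + 1)/(4*v^2 + 4*v + 1)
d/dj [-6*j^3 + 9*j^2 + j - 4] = -18*j^2 + 18*j + 1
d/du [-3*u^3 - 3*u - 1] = -9*u^2 - 3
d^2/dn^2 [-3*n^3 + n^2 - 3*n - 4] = 2 - 18*n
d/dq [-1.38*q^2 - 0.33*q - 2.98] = -2.76*q - 0.33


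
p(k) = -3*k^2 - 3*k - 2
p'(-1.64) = 6.84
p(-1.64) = -5.15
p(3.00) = -38.00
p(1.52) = -13.49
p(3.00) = -38.00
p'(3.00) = -21.00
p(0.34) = -3.37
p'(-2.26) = 10.56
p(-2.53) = -13.61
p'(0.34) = -5.04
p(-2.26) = -10.54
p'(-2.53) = 12.18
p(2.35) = -25.62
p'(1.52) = -12.12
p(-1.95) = -7.56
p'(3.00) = -21.00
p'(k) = -6*k - 3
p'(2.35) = -17.10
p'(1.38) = -11.28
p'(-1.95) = 8.70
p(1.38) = -11.85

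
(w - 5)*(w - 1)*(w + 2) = w^3 - 4*w^2 - 7*w + 10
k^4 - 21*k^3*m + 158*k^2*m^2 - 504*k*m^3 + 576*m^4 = (k - 8*m)*(k - 6*m)*(k - 4*m)*(k - 3*m)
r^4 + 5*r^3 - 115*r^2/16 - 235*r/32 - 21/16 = (r - 7/4)*(r + 1/4)*(r + 1/2)*(r + 6)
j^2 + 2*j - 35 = (j - 5)*(j + 7)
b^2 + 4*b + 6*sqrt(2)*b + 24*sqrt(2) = (b + 4)*(b + 6*sqrt(2))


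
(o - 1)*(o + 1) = o^2 - 1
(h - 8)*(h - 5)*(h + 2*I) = h^3 - 13*h^2 + 2*I*h^2 + 40*h - 26*I*h + 80*I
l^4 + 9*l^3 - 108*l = l*(l - 3)*(l + 6)^2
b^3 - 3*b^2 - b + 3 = (b - 3)*(b - 1)*(b + 1)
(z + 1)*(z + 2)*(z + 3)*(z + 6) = z^4 + 12*z^3 + 47*z^2 + 72*z + 36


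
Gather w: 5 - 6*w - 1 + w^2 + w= w^2 - 5*w + 4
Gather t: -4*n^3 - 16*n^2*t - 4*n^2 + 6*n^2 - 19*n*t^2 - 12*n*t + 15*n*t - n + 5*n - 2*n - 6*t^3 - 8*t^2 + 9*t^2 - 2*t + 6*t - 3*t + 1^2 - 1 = -4*n^3 + 2*n^2 + 2*n - 6*t^3 + t^2*(1 - 19*n) + t*(-16*n^2 + 3*n + 1)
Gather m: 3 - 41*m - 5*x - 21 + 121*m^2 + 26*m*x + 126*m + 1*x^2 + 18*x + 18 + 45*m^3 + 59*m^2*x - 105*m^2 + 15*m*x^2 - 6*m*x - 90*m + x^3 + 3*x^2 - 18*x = 45*m^3 + m^2*(59*x + 16) + m*(15*x^2 + 20*x - 5) + x^3 + 4*x^2 - 5*x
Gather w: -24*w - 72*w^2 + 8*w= -72*w^2 - 16*w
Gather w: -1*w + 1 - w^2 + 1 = -w^2 - w + 2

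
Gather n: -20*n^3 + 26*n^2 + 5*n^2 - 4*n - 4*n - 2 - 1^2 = -20*n^3 + 31*n^2 - 8*n - 3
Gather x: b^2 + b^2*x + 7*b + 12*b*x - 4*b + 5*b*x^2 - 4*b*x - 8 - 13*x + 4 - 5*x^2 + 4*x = b^2 + 3*b + x^2*(5*b - 5) + x*(b^2 + 8*b - 9) - 4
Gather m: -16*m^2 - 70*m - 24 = -16*m^2 - 70*m - 24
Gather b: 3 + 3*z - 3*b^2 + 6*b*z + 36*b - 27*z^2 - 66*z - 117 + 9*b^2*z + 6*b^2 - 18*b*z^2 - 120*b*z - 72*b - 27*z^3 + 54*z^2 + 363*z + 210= b^2*(9*z + 3) + b*(-18*z^2 - 114*z - 36) - 27*z^3 + 27*z^2 + 300*z + 96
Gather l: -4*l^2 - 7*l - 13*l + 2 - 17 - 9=-4*l^2 - 20*l - 24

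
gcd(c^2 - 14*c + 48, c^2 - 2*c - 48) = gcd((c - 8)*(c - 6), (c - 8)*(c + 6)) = c - 8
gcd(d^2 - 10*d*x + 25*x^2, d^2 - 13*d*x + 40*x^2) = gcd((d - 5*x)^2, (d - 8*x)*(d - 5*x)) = -d + 5*x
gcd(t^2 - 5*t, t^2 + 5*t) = t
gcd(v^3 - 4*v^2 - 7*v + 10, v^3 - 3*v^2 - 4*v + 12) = v + 2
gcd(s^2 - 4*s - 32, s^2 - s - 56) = s - 8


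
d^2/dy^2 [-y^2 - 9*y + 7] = -2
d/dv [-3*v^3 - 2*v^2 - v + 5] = -9*v^2 - 4*v - 1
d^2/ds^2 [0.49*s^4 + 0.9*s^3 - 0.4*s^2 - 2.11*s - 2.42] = 5.88*s^2 + 5.4*s - 0.8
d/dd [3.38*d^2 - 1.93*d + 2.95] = 6.76*d - 1.93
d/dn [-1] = 0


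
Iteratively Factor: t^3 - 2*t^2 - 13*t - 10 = (t - 5)*(t^2 + 3*t + 2) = (t - 5)*(t + 1)*(t + 2)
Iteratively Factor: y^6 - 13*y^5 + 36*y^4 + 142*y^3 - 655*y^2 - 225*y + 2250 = (y - 5)*(y^5 - 8*y^4 - 4*y^3 + 122*y^2 - 45*y - 450) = (y - 5)*(y - 3)*(y^4 - 5*y^3 - 19*y^2 + 65*y + 150) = (y - 5)^2*(y - 3)*(y^3 - 19*y - 30) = (y - 5)^2*(y - 3)*(y + 2)*(y^2 - 2*y - 15) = (y - 5)^3*(y - 3)*(y + 2)*(y + 3)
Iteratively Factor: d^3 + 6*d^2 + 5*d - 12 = (d + 3)*(d^2 + 3*d - 4) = (d - 1)*(d + 3)*(d + 4)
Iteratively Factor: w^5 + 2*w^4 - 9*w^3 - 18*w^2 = (w + 2)*(w^4 - 9*w^2) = w*(w + 2)*(w^3 - 9*w) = w*(w - 3)*(w + 2)*(w^2 + 3*w) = w*(w - 3)*(w + 2)*(w + 3)*(w)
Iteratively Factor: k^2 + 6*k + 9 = (k + 3)*(k + 3)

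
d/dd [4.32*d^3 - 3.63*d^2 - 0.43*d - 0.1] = 12.96*d^2 - 7.26*d - 0.43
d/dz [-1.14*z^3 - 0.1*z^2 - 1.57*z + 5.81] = -3.42*z^2 - 0.2*z - 1.57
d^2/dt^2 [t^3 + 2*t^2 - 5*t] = 6*t + 4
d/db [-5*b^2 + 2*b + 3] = 2 - 10*b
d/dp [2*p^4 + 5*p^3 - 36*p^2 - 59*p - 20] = 8*p^3 + 15*p^2 - 72*p - 59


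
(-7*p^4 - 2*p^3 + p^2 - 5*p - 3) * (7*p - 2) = -49*p^5 + 11*p^3 - 37*p^2 - 11*p + 6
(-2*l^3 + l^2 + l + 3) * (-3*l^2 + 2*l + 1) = 6*l^5 - 7*l^4 - 3*l^3 - 6*l^2 + 7*l + 3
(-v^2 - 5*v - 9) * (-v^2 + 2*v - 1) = v^4 + 3*v^3 - 13*v + 9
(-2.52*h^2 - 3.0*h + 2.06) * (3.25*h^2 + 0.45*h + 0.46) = -8.19*h^4 - 10.884*h^3 + 4.1858*h^2 - 0.453*h + 0.9476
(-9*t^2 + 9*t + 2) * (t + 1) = -9*t^3 + 11*t + 2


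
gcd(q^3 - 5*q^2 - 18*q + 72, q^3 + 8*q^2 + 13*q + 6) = 1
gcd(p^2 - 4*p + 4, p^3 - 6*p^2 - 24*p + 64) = p - 2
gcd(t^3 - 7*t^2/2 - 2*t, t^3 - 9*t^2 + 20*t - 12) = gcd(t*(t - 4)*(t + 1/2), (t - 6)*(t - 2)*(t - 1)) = 1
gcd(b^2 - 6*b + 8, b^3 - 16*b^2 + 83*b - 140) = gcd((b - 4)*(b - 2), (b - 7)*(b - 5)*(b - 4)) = b - 4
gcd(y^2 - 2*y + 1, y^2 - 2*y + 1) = y^2 - 2*y + 1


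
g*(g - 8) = g^2 - 8*g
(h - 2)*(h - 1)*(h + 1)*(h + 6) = h^4 + 4*h^3 - 13*h^2 - 4*h + 12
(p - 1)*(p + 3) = p^2 + 2*p - 3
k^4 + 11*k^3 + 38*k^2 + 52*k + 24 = (k + 1)*(k + 2)^2*(k + 6)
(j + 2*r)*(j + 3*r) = j^2 + 5*j*r + 6*r^2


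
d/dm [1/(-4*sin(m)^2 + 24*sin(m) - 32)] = (sin(m) - 3)*cos(m)/(2*(sin(m)^2 - 6*sin(m) + 8)^2)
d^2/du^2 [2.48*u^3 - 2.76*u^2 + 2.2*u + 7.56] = 14.88*u - 5.52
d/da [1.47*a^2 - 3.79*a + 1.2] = 2.94*a - 3.79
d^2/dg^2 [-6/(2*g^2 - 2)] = 6*(-3*g^2 - 1)/(g^2 - 1)^3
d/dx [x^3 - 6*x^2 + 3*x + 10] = 3*x^2 - 12*x + 3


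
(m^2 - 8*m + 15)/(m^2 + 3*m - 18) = (m - 5)/(m + 6)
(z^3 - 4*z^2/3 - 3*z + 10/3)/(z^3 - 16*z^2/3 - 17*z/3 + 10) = (z - 2)/(z - 6)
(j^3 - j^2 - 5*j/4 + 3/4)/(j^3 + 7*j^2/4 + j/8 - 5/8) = 2*(2*j - 3)/(4*j + 5)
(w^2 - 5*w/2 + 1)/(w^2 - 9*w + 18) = (w^2 - 5*w/2 + 1)/(w^2 - 9*w + 18)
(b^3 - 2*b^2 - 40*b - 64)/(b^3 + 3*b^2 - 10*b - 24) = (b - 8)/(b - 3)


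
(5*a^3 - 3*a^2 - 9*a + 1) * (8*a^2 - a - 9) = 40*a^5 - 29*a^4 - 114*a^3 + 44*a^2 + 80*a - 9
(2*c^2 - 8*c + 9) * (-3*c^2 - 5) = -6*c^4 + 24*c^3 - 37*c^2 + 40*c - 45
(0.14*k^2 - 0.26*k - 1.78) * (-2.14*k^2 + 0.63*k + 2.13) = -0.2996*k^4 + 0.6446*k^3 + 3.9436*k^2 - 1.6752*k - 3.7914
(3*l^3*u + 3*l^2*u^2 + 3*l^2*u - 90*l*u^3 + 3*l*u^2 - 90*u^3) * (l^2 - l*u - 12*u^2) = 3*l^5*u + 3*l^4*u - 129*l^3*u^3 + 54*l^2*u^4 - 129*l^2*u^3 + 1080*l*u^5 + 54*l*u^4 + 1080*u^5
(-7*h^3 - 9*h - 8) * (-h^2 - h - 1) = 7*h^5 + 7*h^4 + 16*h^3 + 17*h^2 + 17*h + 8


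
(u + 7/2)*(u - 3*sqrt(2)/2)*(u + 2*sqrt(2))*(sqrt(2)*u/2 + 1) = sqrt(2)*u^4/2 + 3*u^3/2 + 7*sqrt(2)*u^3/4 - 5*sqrt(2)*u^2/2 + 21*u^2/4 - 35*sqrt(2)*u/4 - 6*u - 21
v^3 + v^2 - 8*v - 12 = (v - 3)*(v + 2)^2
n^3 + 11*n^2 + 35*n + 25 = (n + 1)*(n + 5)^2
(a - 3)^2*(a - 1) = a^3 - 7*a^2 + 15*a - 9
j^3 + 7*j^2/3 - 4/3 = (j - 2/3)*(j + 1)*(j + 2)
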